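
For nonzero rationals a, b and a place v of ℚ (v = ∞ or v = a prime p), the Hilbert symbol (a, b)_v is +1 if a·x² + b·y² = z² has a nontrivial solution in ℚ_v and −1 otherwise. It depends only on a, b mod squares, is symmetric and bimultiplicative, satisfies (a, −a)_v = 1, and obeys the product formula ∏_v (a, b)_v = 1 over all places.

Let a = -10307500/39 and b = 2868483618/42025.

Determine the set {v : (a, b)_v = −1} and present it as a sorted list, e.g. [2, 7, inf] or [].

[2, 7]

Mod squares: a ≡ -160797, b ≡ 2002. Check v ∈ {∞, 2, 3, 5, 7, 11, 13, 19, 31, 41}.
v=11: a=11^0·(≡1), b=11^1·(≡7) mod 11; (1|11)=+1, (7|11)=-1; (−1)^{0·1·5}·(+1)^1·(-1)^0 = +1.
v=13: a=13^-1·(≡6), b=13^1·(≡7) mod 13; (6|13)=-1, (7|13)=-1; (−1)^{-1·1·6}·(-1)^1·(-1)^-1 = +1.
v=2: v_2(a)=2, v_2(b)=1; units ≡ 3, 1 (mod 8); ε·ε+αω+βω = 1·0+2·0+1·1 ≡ 1  ⇒  (a,b)_2 = -1.
v=31: a=31^1·(≡24), b=31^0·(≡18) mod 31; (24|31)=-1, (18|31)=+1; (−1)^{1·0·15}·(-1)^0·(+1)^1 = +1.
v=41: a=41^0·(≡9), b=41^-2·(≡28) mod 41; (9|41)=+1, (28|41)=-1; (−1)^{0·-2·20}·(+1)^-2·(-1)^0 = +1.
v=5: a=5^4·(≡2), b=5^-2·(≡3) mod 5; (2|5)=-1, (3|5)=-1; (−1)^{4·-2·2}·(-1)^-2·(-1)^4 = +1.
v=3: a=3^-1·(≡2), b=3^4·(≡1) mod 3; (2|3)=-1, (1|3)=+1; (−1)^{-1·4·1}·(-1)^4·(+1)^-1 = +1.
v=19: a=19^1·(≡7), b=19^2·(≡11) mod 19; (7|19)=+1, (11|19)=+1; (−1)^{1·2·9}·(+1)^2·(+1)^1 = +1.
v=∞: -160797 < 0 and 2002 > 0  ⇒  (a,b)_∞ = +1.
v=7: a=7^1·(≡5), b=7^3·(≡3) mod 7; (5|7)=-1, (3|7)=-1; (−1)^{1·3·3}·(-1)^3·(-1)^1 = -1.
(-160797, 2002 / ℚ) ramifies at {2, 7}: a division algebra.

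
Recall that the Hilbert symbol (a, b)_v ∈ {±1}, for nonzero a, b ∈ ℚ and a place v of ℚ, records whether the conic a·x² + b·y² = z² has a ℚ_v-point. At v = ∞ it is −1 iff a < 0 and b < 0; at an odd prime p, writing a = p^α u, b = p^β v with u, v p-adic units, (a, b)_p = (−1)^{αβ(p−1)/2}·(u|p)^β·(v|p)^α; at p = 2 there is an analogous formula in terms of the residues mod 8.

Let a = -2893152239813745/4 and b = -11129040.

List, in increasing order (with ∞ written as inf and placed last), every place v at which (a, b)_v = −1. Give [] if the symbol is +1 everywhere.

Mod squares: a ≡ -94705, b ≡ -77285. Check v ∈ {∞, 2, 3, 5, 7, 13, 29, 31, 41, 47}.
v=13: a=13^1·(≡8), b=13^1·(≡9) mod 13; (8|13)=-1, (9|13)=+1; (−1)^{1·1·6}·(-1)^1·(+1)^1 = -1.
v=3: a=3^2·(≡2), b=3^2·(≡1) mod 3; (2|3)=-1, (1|3)=+1; (−1)^{2·2·1}·(-1)^2·(+1)^2 = +1.
v=7: a=7^4·(≡6), b=7^0·(≡1) mod 7; (6|7)=-1, (1|7)=+1; (−1)^{4·0·3}·(-1)^0·(+1)^4 = +1.
v=47: a=47^1·(≡9), b=47^0·(≡43) mod 47; (9|47)=+1, (43|47)=-1; (−1)^{1·0·23}·(+1)^0·(-1)^1 = -1.
v=31: a=31^1·(≡10), b=31^0·(≡22) mod 31; (10|31)=+1, (22|31)=-1; (−1)^{1·0·15}·(+1)^0·(-1)^1 = -1.
v=41: a=41^2·(≡32), b=41^1·(≡21) mod 41; (32|41)=+1, (21|41)=+1; (−1)^{2·1·20}·(+1)^1·(+1)^2 = +1.
v=5: a=5^1·(≡4), b=5^1·(≡2) mod 5; (4|5)=+1, (2|5)=-1; (−1)^{1·1·2}·(+1)^1·(-1)^1 = -1.
v=2: v_2(a)=-2, v_2(b)=4; units ≡ 7, 3 (mod 8); ε·ε+αω+βω = 1·1+-2·1+4·0 ≡ 1  ⇒  (a,b)_2 = -1.
v=∞: -94705 < 0 and -77285 < 0  ⇒  (a,b)_∞ = -1.
v=29: a=29^2·(≡20), b=29^1·(≡26) mod 29; (20|29)=+1, (26|29)=-1; (−1)^{2·1·14}·(+1)^1·(-1)^2 = +1.
|Ram(-94705, -77285)| = 6, even; anisotropic at {2, 5, 13, 31, 47, ∞}.

[2, 5, 13, 31, 47, inf]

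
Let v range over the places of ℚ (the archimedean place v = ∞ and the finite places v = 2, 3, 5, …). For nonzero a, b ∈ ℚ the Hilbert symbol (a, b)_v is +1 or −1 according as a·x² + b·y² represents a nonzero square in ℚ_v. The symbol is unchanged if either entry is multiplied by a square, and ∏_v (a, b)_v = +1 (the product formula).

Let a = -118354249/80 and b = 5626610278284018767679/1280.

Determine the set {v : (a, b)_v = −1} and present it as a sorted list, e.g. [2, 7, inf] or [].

[2, 31]

(a, b) ≡ (-3501605, 2755) mod (ℚ^×)²; places V = {2, 3, 5, 13, 19, 29, 31, 41, ∞}.
(a,b)_2: α=-4, β=-8; u≡3, v≡3 (mod 8); ε(u)ε(v)=1·1, αω(v)=-4·1, βω(u)=-8·1; sum ≡ 1  ⇒  -1.
(a,b)_29: α=1, u≡14; β=3, v≡8 (mod 29); (14|29)=-1, (8|29)=-1; sign (−1)^0·-1^3·-1^1 = +1.
(a,b)_19: α=1, u≡9; β=3, v≡2 (mod 19); (9|19)=+1, (2|19)=-1; sign (−1)^1·+1^3·-1^1 = +1.
(a,b)_5: α=-1, u≡1; β=-1, v≡4 (mod 5); (1|5)=+1, (4|5)=+1; sign (−1)^0·+1^-1·+1^-1 = +1.
(a,b)_∞: sgn(-3501605)=−, sgn(2755)=+, so +1.
(a,b)_3: α=0, u≡1; β=6, v≡1 (mod 3); (1|3)=+1, (1|3)=+1; sign (−1)^0·+1^6·+1^0 = +1.
(a,b)_41: α=1, u≡1; β=2, v≡10 (mod 41); (1|41)=+1, (10|41)=+1; sign (−1)^0·+1^2·+1^1 = +1.
(a,b)_13: α=2, u≡1; β=4, v≡12 (mod 13); (1|13)=+1, (12|13)=+1; sign (−1)^0·+1^4·+1^2 = +1.
(a,b)_31: α=1, u≡20; β=2, v≡6 (mod 31); (20|31)=+1, (6|31)=-1; sign (−1)^0·+1^2·-1^1 = -1.
|Ram(-3501605, 2755)| = 2, even; anisotropic at {2, 31}.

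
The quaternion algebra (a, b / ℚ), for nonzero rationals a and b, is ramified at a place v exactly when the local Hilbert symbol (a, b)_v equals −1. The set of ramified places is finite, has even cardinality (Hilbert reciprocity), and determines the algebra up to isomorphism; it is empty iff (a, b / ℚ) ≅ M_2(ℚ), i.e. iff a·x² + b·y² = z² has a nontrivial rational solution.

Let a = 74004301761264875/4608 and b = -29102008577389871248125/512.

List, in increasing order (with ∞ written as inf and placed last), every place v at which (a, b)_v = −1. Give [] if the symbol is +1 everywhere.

[2, 7]

(a, b) ≡ (24310, -714) mod (ℚ^×)²; places V = {2, 3, 5, 7, 11, 13, 17, 29, ∞}.
(a,b)_17: α=3, u≡1; β=1, v≡9 (mod 17); (1|17)=+1, (9|17)=+1; sign (−1)^0·+1^1·+1^3 = +1.
(a,b)_5: α=3, u≡3; β=4, v≡4 (mod 5); (3|5)=-1, (4|5)=+1; sign (−1)^0·-1^4·+1^3 = +1.
(a,b)_29: α=2, u≡18; β=4, v≡2 (mod 29); (18|29)=-1, (2|29)=-1; sign (−1)^0·-1^4·-1^2 = +1.
(a,b)_7: α=2, u≡3; β=3, v≡3 (mod 7); (3|7)=-1, (3|7)=-1; sign (−1)^0·-1^3·-1^2 = -1.
(a,b)_11: α=3, u≡10; β=4, v≡3 (mod 11); (10|11)=-1, (3|11)=+1; sign (−1)^0·-1^4·+1^3 = +1.
(a,b)_2: α=-9, β=-9; u≡3, v≡3 (mod 8); ε(u)ε(v)=1·1, αω(v)=-9·1, βω(u)=-9·1; sum ≡ 1  ⇒  -1.
(a,b)_3: α=-2, u≡1; β=3, v≡2 (mod 3); (1|3)=+1, (2|3)=-1; sign (−1)^0·+1^3·-1^-2 = +1.
(a,b)_13: α=3, u≡11; β=4, v≡3 (mod 13); (11|13)=-1, (3|13)=+1; sign (−1)^0·-1^4·+1^3 = +1.
(a,b)_∞: sgn(24310)=+, sgn(-714)=−, so +1.
Ram(24310, -714) = {2, 7}; no ℚ_2-point on the conic.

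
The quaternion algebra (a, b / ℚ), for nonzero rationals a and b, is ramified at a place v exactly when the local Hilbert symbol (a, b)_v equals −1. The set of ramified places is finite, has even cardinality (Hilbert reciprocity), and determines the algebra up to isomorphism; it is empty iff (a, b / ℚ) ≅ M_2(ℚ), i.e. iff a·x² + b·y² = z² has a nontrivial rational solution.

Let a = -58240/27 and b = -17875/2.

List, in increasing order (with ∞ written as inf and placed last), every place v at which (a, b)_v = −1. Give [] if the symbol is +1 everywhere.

(a, b) ≡ (-2730, -1430) mod (ℚ^×)²; places V = {2, 3, 5, 7, 11, 13, ∞}.
(a,b)_11: α=0, u≡1; β=1, v≡7 (mod 11); (1|11)=+1, (7|11)=-1; sign (−1)^0·+1^1·-1^0 = +1.
(a,b)_5: α=1, u≡1; β=3, v≡1 (mod 5); (1|5)=+1, (1|5)=+1; sign (−1)^0·+1^3·+1^1 = +1.
(a,b)_13: α=1, u≡5; β=1, v≡8 (mod 13); (5|13)=-1, (8|13)=-1; sign (−1)^0·-1^1·-1^1 = +1.
(a,b)_∞: sgn(-2730)=−, sgn(-1430)=−, so -1.
(a,b)_7: α=1, u≡4; β=0, v≡5 (mod 7); (4|7)=+1, (5|7)=-1; sign (−1)^0·+1^0·-1^1 = -1.
(a,b)_2: α=7, β=-1; u≡3, v≡5 (mod 8); ε(u)ε(v)=1·0, αω(v)=7·1, βω(u)=-1·1; sum ≡ 0  ⇒  +1.
(a,b)_3: α=-3, u≡2; β=0, v≡1 (mod 3); (2|3)=-1, (1|3)=+1; sign (−1)^0·-1^0·+1^-3 = +1.
Ram(-2730, -1430) = {7, ∞}; no ℚ_7-point on the conic.

[7, inf]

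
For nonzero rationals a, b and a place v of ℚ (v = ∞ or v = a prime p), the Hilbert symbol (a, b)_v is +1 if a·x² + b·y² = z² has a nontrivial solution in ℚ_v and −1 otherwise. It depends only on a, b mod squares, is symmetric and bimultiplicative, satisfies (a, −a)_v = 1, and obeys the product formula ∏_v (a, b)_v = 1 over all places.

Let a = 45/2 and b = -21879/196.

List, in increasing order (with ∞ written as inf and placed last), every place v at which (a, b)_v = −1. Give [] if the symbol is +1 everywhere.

[11, 17]

(a, b) ≡ (10, -2431) mod (ℚ^×)²; places V = {2, 3, 5, 7, 11, 13, 17, ∞}.
(a,b)_17: α=0, u≡14; β=1, v≡10 (mod 17); (14|17)=-1, (10|17)=-1; sign (−1)^0·-1^1·-1^0 = -1.
(a,b)_7: α=0, u≡5; β=-2, v≡6 (mod 7); (5|7)=-1, (6|7)=-1; sign (−1)^0·-1^-2·-1^0 = +1.
(a,b)_3: α=2, u≡1; β=2, v≡2 (mod 3); (1|3)=+1, (2|3)=-1; sign (−1)^0·+1^2·-1^2 = +1.
(a,b)_5: α=1, u≡2; β=0, v≡1 (mod 5); (2|5)=-1, (1|5)=+1; sign (−1)^0·-1^0·+1^1 = +1.
(a,b)_∞: sgn(10)=+, sgn(-2431)=−, so +1.
(a,b)_13: α=0, u≡3; β=1, v≡7 (mod 13); (3|13)=+1, (7|13)=-1; sign (−1)^0·+1^1·-1^0 = +1.
(a,b)_11: α=0, u≡6; β=1, v≡10 (mod 11); (6|11)=-1, (10|11)=-1; sign (−1)^0·-1^1·-1^0 = -1.
(a,b)_2: α=-1, β=-2; u≡5, v≡1 (mod 8); ε(u)ε(v)=0·0, αω(v)=-1·0, βω(u)=-2·1; sum ≡ 0  ⇒  +1.
(10, -2431 / ℚ) ramifies at {11, 17}: a division algebra.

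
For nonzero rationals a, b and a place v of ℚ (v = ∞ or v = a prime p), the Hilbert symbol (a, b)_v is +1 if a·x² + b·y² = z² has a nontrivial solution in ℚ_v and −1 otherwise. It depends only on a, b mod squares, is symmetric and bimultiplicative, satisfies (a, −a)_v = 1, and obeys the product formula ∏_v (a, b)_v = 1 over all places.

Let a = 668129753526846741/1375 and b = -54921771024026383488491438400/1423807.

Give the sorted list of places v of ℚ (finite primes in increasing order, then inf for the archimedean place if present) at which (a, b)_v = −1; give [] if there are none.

[3, 5, 7, 11, 13, 17, 31, 37]

Mod squares: a ≡ 12155, b ≡ -698523. Check v ∈ {∞, 2, 3, 5, 7, 11, 13, 17, 19, 29, 31, 37, 41}.
v=2: v_2(a)=0, v_2(b)=6; units ≡ 3, 5 (mod 8); ε·ε+αω+βω = 1·0+0·1+6·1 ≡ 0  ⇒  (a,b)_2 = +1.
v=5: a=5^-3·(≡1), b=5^2·(≡2) mod 5; (1|5)=+1, (2|5)=-1; (−1)^{-3·2·2}·(+1)^2·(-1)^-3 = -1.
v=31: a=31^2·(≡3), b=31^3·(≡19) mod 31; (3|31)=-1, (19|31)=+1; (−1)^{2·3·15}·(-1)^3·(+1)^2 = -1.
v=37: a=37^2·(≡19), b=37^3·(≡25) mod 37; (19|37)=-1, (25|37)=+1; (−1)^{2·3·18}·(-1)^3·(+1)^2 = -1.
v=19: a=19^2·(≡14), b=19^0·(≡10) mod 19; (14|19)=-1, (10|19)=-1; (−1)^{2·0·9}·(-1)^0·(-1)^2 = +1.
v=13: a=13^1·(≡10), b=13^2·(≡7) mod 13; (10|13)=+1, (7|13)=-1; (−1)^{1·2·6}·(+1)^2·(-1)^1 = -1.
v=3: a=3^2·(≡2), b=3^3·(≡1) mod 3; (2|3)=-1, (1|3)=+1; (−1)^{2·3·1}·(-1)^3·(+1)^2 = -1.
v=∞: 12155 > 0 and -698523 < 0  ⇒  (a,b)_∞ = +1.
v=41: a=41^0·(≡13), b=41^-2·(≡26) mod 41; (13|41)=-1, (26|41)=-1; (−1)^{0·-2·20}·(-1)^-2·(-1)^0 = +1.
v=29: a=29^4·(≡7), b=29^7·(≡19) mod 29; (7|29)=+1, (19|29)=-1; (−1)^{4·7·14}·(+1)^7·(-1)^4 = +1.
v=7: a=7^0·(≡6), b=7^-1·(≡3) mod 7; (6|7)=-1, (3|7)=-1; (−1)^{0·-1·3}·(-1)^-1·(-1)^0 = -1.
v=11: a=11^-1·(≡5), b=11^-2·(≡8) mod 11; (5|11)=+1, (8|11)=-1; (−1)^{-1·-2·5}·(+1)^-2·(-1)^-1 = -1.
v=17: a=17^1·(≡13), b=17^2·(≡7) mod 17; (13|17)=+1, (7|17)=-1; (−1)^{1·2·8}·(+1)^2·(-1)^1 = -1.
(12155, -698523 / ℚ) ramifies at {3, 5, 7, 11, 13, 17, 31, 37}: a division algebra.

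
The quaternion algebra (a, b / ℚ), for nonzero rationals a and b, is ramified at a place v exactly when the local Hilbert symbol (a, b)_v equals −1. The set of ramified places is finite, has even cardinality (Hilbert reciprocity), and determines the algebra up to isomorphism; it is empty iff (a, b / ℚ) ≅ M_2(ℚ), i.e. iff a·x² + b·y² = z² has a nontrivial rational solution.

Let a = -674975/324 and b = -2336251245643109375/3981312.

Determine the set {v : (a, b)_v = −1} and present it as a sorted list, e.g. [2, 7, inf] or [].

Mod squares: a ≡ -551, b ≡ -35853. Check v ∈ {∞, 2, 3, 5, 7, 17, 19, 29, 37}.
v=7: a=7^2·(≡4), b=7^2·(≡1) mod 7; (4|7)=+1, (1|7)=+1; (−1)^{2·2·3}·(+1)^2·(+1)^2 = +1.
v=19: a=19^1·(≡5), b=19^3·(≡10) mod 19; (5|19)=+1, (10|19)=-1; (−1)^{1·3·9}·(+1)^3·(-1)^1 = +1.
v=∞: -551 < 0 and -35853 < 0  ⇒  (a,b)_∞ = -1.
v=5: a=5^2·(≡4), b=5^6·(≡3) mod 5; (4|5)=+1, (3|5)=-1; (−1)^{2·6·2}·(+1)^6·(-1)^2 = +1.
v=37: a=37^0·(≡27), b=37^1·(≡33) mod 37; (27|37)=+1, (33|37)=+1; (−1)^{0·1·18}·(+1)^1·(+1)^0 = +1.
v=2: v_2(a)=-2, v_2(b)=-14; units ≡ 1, 3 (mod 8); ε·ε+αω+βω = 0·1+-2·1+-14·0 ≡ 0  ⇒  (a,b)_2 = +1.
v=17: a=17^0·(≡10), b=17^1·(≡9) mod 17; (10|17)=-1, (9|17)=+1; (−1)^{0·1·8}·(-1)^1·(+1)^0 = -1.
v=29: a=29^1·(≡14), b=29^4·(≡28) mod 29; (14|29)=-1, (28|29)=+1; (−1)^{1·4·14}·(-1)^4·(+1)^1 = +1.
v=3: a=3^-4·(≡1), b=3^-5·(≡1) mod 3; (1|3)=+1, (1|3)=+1; (−1)^{-4·-5·1}·(+1)^-5·(+1)^-4 = +1.
Ram(-551, -35853) = {17, ∞}; no ℚ_17-point on the conic.

[17, inf]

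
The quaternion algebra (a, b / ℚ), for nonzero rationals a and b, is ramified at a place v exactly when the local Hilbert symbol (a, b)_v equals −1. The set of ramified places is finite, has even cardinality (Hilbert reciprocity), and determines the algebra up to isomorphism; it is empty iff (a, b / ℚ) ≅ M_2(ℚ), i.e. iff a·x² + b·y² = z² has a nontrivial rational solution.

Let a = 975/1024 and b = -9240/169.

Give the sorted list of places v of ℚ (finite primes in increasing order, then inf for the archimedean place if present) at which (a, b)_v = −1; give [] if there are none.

(a, b) ≡ (39, -2310) mod (ℚ^×)²; places V = {2, 3, 5, 7, 11, 13, ∞}.
(a,b)_7: α=0, u≡1; β=1, v≡3 (mod 7); (1|7)=+1, (3|7)=-1; sign (−1)^0·+1^1·-1^0 = +1.
(a,b)_11: α=0, u≡7; β=1, v≡10 (mod 11); (7|11)=-1, (10|11)=-1; sign (−1)^0·-1^1·-1^0 = -1.
(a,b)_∞: sgn(39)=+, sgn(-2310)=−, so +1.
(a,b)_13: α=1, u≡1; β=-2, v≡3 (mod 13); (1|13)=+1, (3|13)=+1; sign (−1)^0·+1^-2·+1^1 = +1.
(a,b)_3: α=1, u≡1; β=1, v≡1 (mod 3); (1|3)=+1, (1|3)=+1; sign (−1)^1·+1^1·+1^1 = -1.
(a,b)_2: α=-10, β=3; u≡7, v≡5 (mod 8); ε(u)ε(v)=1·0, αω(v)=-10·1, βω(u)=3·0; sum ≡ 0  ⇒  +1.
(a,b)_5: α=2, u≡1; β=1, v≡3 (mod 5); (1|5)=+1, (3|5)=-1; sign (−1)^0·+1^1·-1^2 = +1.
(39, -2310 / ℚ) ramifies at {3, 11}: a division algebra.

[3, 11]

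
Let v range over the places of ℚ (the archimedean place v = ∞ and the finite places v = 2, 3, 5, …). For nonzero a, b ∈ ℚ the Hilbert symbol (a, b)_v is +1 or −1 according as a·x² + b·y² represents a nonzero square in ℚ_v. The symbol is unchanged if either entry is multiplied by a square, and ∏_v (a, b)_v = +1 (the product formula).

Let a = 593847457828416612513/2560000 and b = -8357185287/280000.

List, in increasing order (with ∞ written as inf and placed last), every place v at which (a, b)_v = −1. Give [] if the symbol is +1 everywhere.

[11, 19, 29, 31]

(a, b) ≡ (90751353, -609) mod (ℚ^×)²; places V = {2, 3, 5, 7, 11, 19, 23, 29, 31, ∞}.
(a,b)_2: α=-12, β=-6; u≡1, v≡7 (mod 8); ε(u)ε(v)=0·1, αω(v)=-12·0, βω(u)=-6·0; sum ≡ 0  ⇒  +1.
(a,b)_29: α=3, u≡23; β=1, v≡11 (mod 29); (23|29)=+1, (11|29)=-1; sign (−1)^0·+1^1·-1^3 = -1.
(a,b)_11: α=5, u≡8; β=4, v≡10 (mod 11); (8|11)=-1, (10|11)=-1; sign (−1)^0·-1^4·-1^5 = -1.
(a,b)_31: α=1, u≡18; β=0, v≡11 (mod 31); (18|31)=+1, (11|31)=-1; sign (−1)^0·+1^0·-1^1 = -1.
(a,b)_3: α=13, u≡2; β=9, v≡1 (mod 3); (2|3)=-1, (1|3)=+1; sign (−1)^1·-1^9·+1^13 = +1.
(a,b)_19: α=1, u≡15; β=0, v≡14 (mod 19); (15|19)=-1, (14|19)=-1; sign (−1)^0·-1^0·-1^1 = -1.
(a,b)_5: α=-4, u≡3; β=-4, v≡1 (mod 5); (3|5)=-1, (1|5)=+1; sign (−1)^0·-1^-4·+1^-4 = +1.
(a,b)_7: α=1, u≡6; β=-1, v≡2 (mod 7); (6|7)=-1, (2|7)=+1; sign (−1)^1·-1^-1·+1^1 = +1.
(a,b)_23: α=1, u≡22; β=0, v≡12 (mod 23); (22|23)=-1, (12|23)=+1; sign (−1)^0·-1^0·+1^1 = +1.
(a,b)_∞: sgn(90751353)=+, sgn(-609)=−, so +1.
Ram(90751353, -609) = {11, 19, 29, 31}; no ℚ_11-point on the conic.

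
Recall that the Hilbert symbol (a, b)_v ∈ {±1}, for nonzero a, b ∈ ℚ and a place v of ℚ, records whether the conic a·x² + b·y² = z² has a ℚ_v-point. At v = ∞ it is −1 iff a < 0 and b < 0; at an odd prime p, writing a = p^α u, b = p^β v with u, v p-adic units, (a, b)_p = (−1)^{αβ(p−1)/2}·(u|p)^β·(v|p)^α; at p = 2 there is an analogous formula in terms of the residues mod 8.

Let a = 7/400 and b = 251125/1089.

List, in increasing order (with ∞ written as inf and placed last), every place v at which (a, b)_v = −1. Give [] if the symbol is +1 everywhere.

[5, 41]

Mod squares: a ≡ 7, b ≡ 205. Check v ∈ {∞, 2, 3, 5, 7, 11, 41}.
v=11: a=11^0·(≡10), b=11^-2·(≡8) mod 11; (10|11)=-1, (8|11)=-1; (−1)^{0·-2·5}·(-1)^-2·(-1)^0 = +1.
v=3: a=3^0·(≡1), b=3^-2·(≡1) mod 3; (1|3)=+1, (1|3)=+1; (−1)^{0·-2·1}·(+1)^-2·(+1)^0 = +1.
v=7: a=7^1·(≡1), b=7^2·(≡2) mod 7; (1|7)=+1, (2|7)=+1; (−1)^{1·2·3}·(+1)^2·(+1)^1 = +1.
v=∞: 7 > 0 and 205 > 0  ⇒  (a,b)_∞ = +1.
v=2: v_2(a)=-4, v_2(b)=0; units ≡ 7, 5 (mod 8); ε·ε+αω+βω = 1·0+-4·1+0·0 ≡ 0  ⇒  (a,b)_2 = +1.
v=5: a=5^-2·(≡2), b=5^3·(≡1) mod 5; (2|5)=-1, (1|5)=+1; (−1)^{-2·3·2}·(-1)^3·(+1)^-2 = -1.
v=41: a=41^0·(≡28), b=41^1·(≡31) mod 41; (28|41)=-1, (31|41)=+1; (−1)^{0·1·20}·(-1)^1·(+1)^0 = -1.
(7, 205 / ℚ) ramifies at {5, 41}: a division algebra.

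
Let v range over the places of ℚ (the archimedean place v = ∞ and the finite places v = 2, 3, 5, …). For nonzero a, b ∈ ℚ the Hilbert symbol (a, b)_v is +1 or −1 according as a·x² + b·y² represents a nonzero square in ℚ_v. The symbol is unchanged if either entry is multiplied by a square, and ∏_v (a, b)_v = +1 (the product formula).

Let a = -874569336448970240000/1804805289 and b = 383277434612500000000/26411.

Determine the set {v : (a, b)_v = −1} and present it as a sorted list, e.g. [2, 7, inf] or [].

(a, b) ≡ (-299, 2255) mod (ℚ^×)²; places V = {2, 3, 5, 7, 11, 13, 17, 23, 29, 31, 41, ∞}.
(a,b)_23: α=1, u≡10; β=2, v≡13 (mod 23); (10|23)=-1, (13|23)=+1; sign (−1)^0·-1^2·+1^1 = +1.
(a,b)_5: α=4, u≡4; β=11, v≡4 (mod 5); (4|5)=+1, (4|5)=+1; sign (−1)^0·+1^11·+1^4 = +1.
(a,b)_31: α=2, u≡24; β=0, v≡3 (mod 31); (24|31)=-1, (3|31)=-1; sign (−1)^0·-1^0·-1^2 = +1.
(a,b)_29: α=4, u≡22; β=2, v≡28 (mod 29); (22|29)=+1, (28|29)=+1; sign (−1)^0·+1^2·+1^4 = +1.
(a,b)_7: α=-4, u≡1; β=-4, v≡2 (mod 7); (1|7)=+1, (2|7)=+1; sign (−1)^0·+1^-4·+1^-4 = +1.
(a,b)_2: α=12, β=8; u≡5, v≡7 (mod 8); ε(u)ε(v)=0·1, αω(v)=12·0, βω(u)=8·1; sum ≡ 0  ⇒  +1.
(a,b)_13: α=1, u≡3; β=0, v≡8 (mod 13); (3|13)=+1, (8|13)=-1; sign (−1)^0·+1^0·-1^1 = -1.
(a,b)_∞: sgn(-299)=−, sgn(2255)=+, so +1.
(a,b)_3: α=-2, u≡1; β=0, v≡2 (mod 3); (1|3)=+1, (2|3)=-1; sign (−1)^0·+1^0·-1^-2 = +1.
(a,b)_17: α=-4, u≡5; β=0, v≡12 (mod 17); (5|17)=-1, (12|17)=-1; sign (−1)^0·-1^0·-1^-4 = +1.
(a,b)_11: α=0, u≡1; β=-1, v≡7 (mod 11); (1|11)=+1, (7|11)=-1; sign (−1)^0·+1^-1·-1^0 = +1.
(a,b)_41: α=2, u≡24; β=3, v≡26 (mod 41); (24|41)=-1, (26|41)=-1; sign (−1)^0·-1^3·-1^2 = -1.
(-299, 2255 / ℚ) ramifies at {13, 41}: a division algebra.

[13, 41]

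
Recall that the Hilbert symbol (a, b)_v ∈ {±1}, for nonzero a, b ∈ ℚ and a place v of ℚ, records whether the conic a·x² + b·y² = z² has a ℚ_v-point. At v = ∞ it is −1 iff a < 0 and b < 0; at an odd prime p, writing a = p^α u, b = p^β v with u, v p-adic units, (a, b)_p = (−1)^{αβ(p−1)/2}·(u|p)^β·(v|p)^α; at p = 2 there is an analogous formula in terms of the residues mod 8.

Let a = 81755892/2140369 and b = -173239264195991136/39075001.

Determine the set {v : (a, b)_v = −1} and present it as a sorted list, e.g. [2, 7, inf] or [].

(a, b) ≡ (53, -169494) mod (ℚ^×)²; places V = {2, 3, 7, 11, 13, 19, 23, 37, 41, 47, 53, ∞}.
(a,b)_2: α=2, β=5; u≡5, v≡5 (mod 8); ε(u)ε(v)=0·0, αω(v)=2·1, βω(u)=5·1; sum ≡ 1  ⇒  -1.
(a,b)_23: α=2, u≡22; β=2, v≡3 (mod 23); (22|23)=-1, (3|23)=+1; sign (−1)^0·-1^2·+1^2 = +1.
(a,b)_37: α=0, u≡28; β=2, v≡21 (mod 37); (28|37)=+1, (21|37)=+1; sign (−1)^0·+1^2·+1^0 = +1.
(a,b)_7: α=-2, u≡1; β=-2, v≡2 (mod 7); (1|7)=+1, (2|7)=+1; sign (−1)^0·+1^-2·+1^-2 = +1.
(a,b)_∞: sgn(53)=+, sgn(-169494)=−, so +1.
(a,b)_11: α=-2, u≡9; β=2, v≡5 (mod 11); (9|11)=+1, (5|11)=+1; sign (−1)^0·+1^2·+1^-2 = +1.
(a,b)_47: α=0, u≡4; β=-2, v≡45 (mod 47); (4|47)=+1, (45|47)=-1; sign (−1)^0·+1^-2·-1^0 = +1.
(a,b)_53: α=1, u≡28; β=1, v≡33 (mod 53); (28|53)=+1, (33|53)=-1; sign (−1)^0·+1^1·-1^1 = -1.
(a,b)_13: α=0, u≡1; β=1, v≡4 (mod 13); (1|13)=+1, (4|13)=+1; sign (−1)^0·+1^1·+1^0 = +1.
(a,b)_19: α=-2, u≡13; β=-2, v≡9 (mod 19); (13|19)=-1, (9|19)=+1; sign (−1)^0·-1^-2·+1^-2 = +1.
(a,b)_41: α=0, u≡34; β=1, v≡15 (mod 41); (34|41)=-1, (15|41)=-1; sign (−1)^0·-1^1·-1^0 = -1.
(a,b)_3: α=6, u≡2; β=7, v≡1 (mod 3); (2|3)=-1, (1|3)=+1; sign (−1)^0·-1^7·+1^6 = -1.
|Ram(53, -169494)| = 4, even; anisotropic at {2, 3, 41, 53}.

[2, 3, 41, 53]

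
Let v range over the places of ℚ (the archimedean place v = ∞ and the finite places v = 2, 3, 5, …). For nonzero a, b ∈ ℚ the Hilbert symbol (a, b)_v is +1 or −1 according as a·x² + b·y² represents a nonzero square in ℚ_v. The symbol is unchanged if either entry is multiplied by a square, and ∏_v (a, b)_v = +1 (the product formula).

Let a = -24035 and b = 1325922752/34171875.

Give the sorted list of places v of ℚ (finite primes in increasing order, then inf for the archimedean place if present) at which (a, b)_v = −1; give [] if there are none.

Mod squares: a ≡ -24035, b ≡ 4389. Check v ∈ {∞, 2, 3, 5, 7, 11, 17, 19, 23}.
v=2: v_2(a)=0, v_2(b)=6; units ≡ 5, 5 (mod 8); ε·ε+αω+βω = 0·0+0·1+6·1 ≡ 0  ⇒  (a,b)_2 = +1.
v=5: a=5^1·(≡3), b=5^-6·(≡1) mod 5; (3|5)=-1, (1|5)=+1; (−1)^{1·-6·2}·(-1)^-6·(+1)^1 = +1.
v=17: a=17^0·(≡3), b=17^2·(≡5) mod 17; (3|17)=-1, (5|17)=-1; (−1)^{0·2·8}·(-1)^2·(-1)^0 = +1.
v=23: a=23^1·(≡13), b=23^0·(≡22) mod 23; (13|23)=+1, (22|23)=-1; (−1)^{1·0·11}·(+1)^0·(-1)^1 = -1.
v=3: a=3^0·(≡1), b=3^-7·(≡2) mod 3; (1|3)=+1, (2|3)=-1; (−1)^{0·-7·1}·(+1)^-7·(-1)^0 = +1.
v=∞: -24035 < 0 and 4389 > 0  ⇒  (a,b)_∞ = +1.
v=7: a=7^0·(≡3), b=7^3·(≡4) mod 7; (3|7)=-1, (4|7)=+1; (−1)^{0·3·3}·(-1)^3·(+1)^0 = -1.
v=19: a=19^1·(≡8), b=19^1·(≡3) mod 19; (8|19)=-1, (3|19)=-1; (−1)^{1·1·9}·(-1)^1·(-1)^1 = -1.
v=11: a=11^1·(≡4), b=11^1·(≡3) mod 11; (4|11)=+1, (3|11)=+1; (−1)^{1·1·5}·(+1)^1·(+1)^1 = -1.
|Ram(-24035, 4389)| = 4, even; anisotropic at {7, 11, 19, 23}.

[7, 11, 19, 23]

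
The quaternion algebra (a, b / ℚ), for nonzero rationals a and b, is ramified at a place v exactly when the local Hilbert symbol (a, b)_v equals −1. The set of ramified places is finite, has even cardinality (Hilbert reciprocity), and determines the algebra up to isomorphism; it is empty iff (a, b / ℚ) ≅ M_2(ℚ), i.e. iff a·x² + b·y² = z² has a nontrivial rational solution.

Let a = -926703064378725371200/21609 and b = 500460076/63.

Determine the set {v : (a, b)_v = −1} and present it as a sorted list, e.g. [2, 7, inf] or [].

Mod squares: a ≡ -37, b ≡ 2426053. Check v ∈ {∞, 2, 3, 5, 7, 17, 19, 29, 37}.
v=5: a=5^2·(≡3), b=5^0·(≡2) mod 5; (3|5)=-1, (2|5)=-1; (−1)^{2·0·2}·(-1)^0·(-1)^2 = +1.
v=3: a=3^-2·(≡2), b=3^-2·(≡1) mod 3; (2|3)=-1, (1|3)=+1; (−1)^{-2·-2·1}·(-1)^-2·(+1)^-2 = +1.
v=17: a=17^2·(≡14), b=17^1·(≡11) mod 17; (14|17)=-1, (11|17)=-1; (−1)^{2·1·8}·(-1)^1·(-1)^2 = -1.
v=∞: -37 < 0 and 2426053 > 0  ⇒  (a,b)_∞ = +1.
v=7: a=7^-4·(≡3), b=7^-1·(≡2) mod 7; (3|7)=-1, (2|7)=+1; (−1)^{-4·-1·3}·(-1)^-1·(+1)^-4 = -1.
v=29: a=29^2·(≡15), b=29^1·(≡8) mod 29; (15|29)=-1, (8|29)=-1; (−1)^{2·1·14}·(-1)^1·(-1)^2 = -1.
v=19: a=19^6·(≡7), b=19^3·(≡7) mod 19; (7|19)=+1, (7|19)=+1; (−1)^{6·3·9}·(+1)^3·(+1)^6 = +1.
v=2: v_2(a)=6, v_2(b)=2; units ≡ 3, 5 (mod 8); ε·ε+αω+βω = 1·0+6·1+2·1 ≡ 0  ⇒  (a,b)_2 = +1.
v=37: a=37^3·(≡26), b=37^1·(≡23) mod 37; (26|37)=+1, (23|37)=-1; (−1)^{3·1·18}·(+1)^1·(-1)^3 = -1.
Ram(-37, 2426053) = {7, 17, 29, 37}; no ℚ_7-point on the conic.

[7, 17, 29, 37]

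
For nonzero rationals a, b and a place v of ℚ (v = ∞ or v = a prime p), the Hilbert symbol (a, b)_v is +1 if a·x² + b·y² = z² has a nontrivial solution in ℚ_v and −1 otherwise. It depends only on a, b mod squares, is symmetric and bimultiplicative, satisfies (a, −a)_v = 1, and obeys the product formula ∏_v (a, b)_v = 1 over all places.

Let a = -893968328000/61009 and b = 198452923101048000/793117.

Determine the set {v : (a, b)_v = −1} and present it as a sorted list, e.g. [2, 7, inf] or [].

Mod squares: a ≡ -5, b ≡ 15015. Check v ∈ {∞, 2, 3, 5, 7, 11, 13, 19, 31}.
v=11: a=11^2·(≡6), b=11^3·(≡1) mod 11; (6|11)=-1, (1|11)=+1; (−1)^{2·3·5}·(-1)^3·(+1)^2 = -1.
v=3: a=3^0·(≡1), b=3^1·(≡1) mod 3; (1|3)=+1, (1|3)=+1; (−1)^{0·1·1}·(+1)^1·(+1)^0 = +1.
v=13: a=13^-2·(≡11), b=13^-3·(≡6) mod 13; (11|13)=-1, (6|13)=-1; (−1)^{-2·-3·6}·(-1)^-3·(-1)^-2 = -1.
v=2: v_2(a)=6, v_2(b)=6; units ≡ 3, 7 (mod 8); ε·ε+αω+βω = 1·1+6·0+6·1 ≡ 1  ⇒  (a,b)_2 = -1.
v=∞: -5 < 0 and 15015 > 0  ⇒  (a,b)_∞ = +1.
v=31: a=31^4·(≡6), b=31^6·(≡15) mod 31; (6|31)=-1, (15|31)=-1; (−1)^{4·6·15}·(-1)^6·(-1)^4 = +1.
v=19: a=19^-2·(≡15), b=19^-2·(≡16) mod 19; (15|19)=-1, (16|19)=+1; (−1)^{-2·-2·9}·(-1)^-2·(+1)^-2 = +1.
v=5: a=5^3·(≡4), b=5^3·(≡2) mod 5; (4|5)=+1, (2|5)=-1; (−1)^{3·3·2}·(+1)^3·(-1)^3 = -1.
v=7: a=7^0·(≡2), b=7^1·(≡6) mod 7; (2|7)=+1, (6|7)=-1; (−1)^{0·1·3}·(+1)^1·(-1)^0 = +1.
|Ram(-5, 15015)| = 4, even; anisotropic at {2, 5, 11, 13}.

[2, 5, 11, 13]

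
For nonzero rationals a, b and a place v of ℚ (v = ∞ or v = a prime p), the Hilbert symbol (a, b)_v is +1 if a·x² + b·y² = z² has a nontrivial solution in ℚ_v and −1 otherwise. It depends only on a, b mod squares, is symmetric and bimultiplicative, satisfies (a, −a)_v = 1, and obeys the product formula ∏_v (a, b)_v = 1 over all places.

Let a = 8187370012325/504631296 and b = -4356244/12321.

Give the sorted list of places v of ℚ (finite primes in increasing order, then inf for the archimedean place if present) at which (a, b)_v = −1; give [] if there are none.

[17, 31]

(a, b) ≡ (10013, -589) mod (ℚ^×)²; places V = {2, 3, 5, 7, 13, 17, 19, 31, 37, 43, ∞}.
(a,b)_37: α=0, u≡5; β=-2, v≡11 (mod 37); (5|37)=-1, (11|37)=+1; sign (−1)^0·-1^-2·+1^0 = +1.
(a,b)_∞: sgn(10013)=+, sgn(-589)=−, so +1.
(a,b)_3: α=-6, u≡2; β=-2, v≡2 (mod 3); (2|3)=-1, (2|3)=-1; sign (−1)^0·-1^-2·-1^-6 = +1.
(a,b)_43: α=2, u≡34; β=2, v≡6 (mod 43); (34|43)=-1, (6|43)=+1; sign (−1)^0·-1^2·+1^2 = +1.
(a,b)_19: α=3, u≡2; β=1, v≡6 (mod 19); (2|19)=-1, (6|19)=+1; sign (−1)^1·-1^1·+1^3 = +1.
(a,b)_31: α=1, u≡22; β=1, v≡11 (mod 31); (22|31)=-1, (11|31)=-1; sign (−1)^1·-1^1·-1^1 = -1.
(a,b)_7: α=2, u≡6; β=0, v≡3 (mod 7); (6|7)=-1, (3|7)=-1; sign (−1)^0·-1^0·-1^2 = +1.
(a,b)_17: α=1, u≡3; β=0, v≡7 (mod 17); (3|17)=-1, (7|17)=-1; sign (−1)^0·-1^0·-1^1 = -1.
(a,b)_13: α=-2, u≡10; β=0, v≡3 (mod 13); (10|13)=+1, (3|13)=+1; sign (−1)^0·+1^0·+1^-2 = +1.
(a,b)_5: α=2, u≡3; β=0, v≡1 (mod 5); (3|5)=-1, (1|5)=+1; sign (−1)^0·-1^0·+1^2 = +1.
(a,b)_2: α=-12, β=2; u≡5, v≡3 (mod 8); ε(u)ε(v)=0·1, αω(v)=-12·1, βω(u)=2·1; sum ≡ 0  ⇒  +1.
Ram(10013, -589) = {17, 31}; no ℚ_17-point on the conic.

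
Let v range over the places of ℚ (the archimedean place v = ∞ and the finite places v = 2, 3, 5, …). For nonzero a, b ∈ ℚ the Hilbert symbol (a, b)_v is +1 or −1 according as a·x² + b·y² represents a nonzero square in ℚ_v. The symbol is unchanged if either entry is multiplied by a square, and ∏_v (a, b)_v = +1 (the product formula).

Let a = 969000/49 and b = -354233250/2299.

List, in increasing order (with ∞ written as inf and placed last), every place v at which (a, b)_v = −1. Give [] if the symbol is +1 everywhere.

[5, 17]

Mod squares: a ≡ 9690, b ≡ -67830. Check v ∈ {∞, 2, 3, 5, 7, 11, 17, 19}.
v=∞: 9690 > 0 and -67830 < 0  ⇒  (a,b)_∞ = +1.
v=7: a=7^-2·(≡4), b=7^3·(≡3) mod 7; (4|7)=+1, (3|7)=-1; (−1)^{-2·3·3}·(+1)^3·(-1)^-2 = +1.
v=3: a=3^1·(≡2), b=3^5·(≡1) mod 3; (2|3)=-1, (1|3)=+1; (−1)^{1·5·1}·(-1)^5·(+1)^1 = +1.
v=2: v_2(a)=3, v_2(b)=1; units ≡ 5, 5 (mod 8); ε·ε+αω+βω = 0·0+3·1+1·1 ≡ 0  ⇒  (a,b)_2 = +1.
v=11: a=11^0·(≡2), b=11^-2·(≡10) mod 11; (2|11)=-1, (10|11)=-1; (−1)^{0·-2·5}·(-1)^-2·(-1)^0 = +1.
v=17: a=17^1·(≡9), b=17^1·(≡6) mod 17; (9|17)=+1, (6|17)=-1; (−1)^{1·1·8}·(+1)^1·(-1)^1 = -1.
v=5: a=5^3·(≡3), b=5^3·(≡1) mod 5; (3|5)=-1, (1|5)=+1; (−1)^{3·3·2}·(-1)^3·(+1)^3 = -1.
v=19: a=19^1·(≡9), b=19^-1·(≡2) mod 19; (9|19)=+1, (2|19)=-1; (−1)^{1·-1·9}·(+1)^-1·(-1)^1 = +1.
Ram(9690, -67830) = {5, 17}; no ℚ_5-point on the conic.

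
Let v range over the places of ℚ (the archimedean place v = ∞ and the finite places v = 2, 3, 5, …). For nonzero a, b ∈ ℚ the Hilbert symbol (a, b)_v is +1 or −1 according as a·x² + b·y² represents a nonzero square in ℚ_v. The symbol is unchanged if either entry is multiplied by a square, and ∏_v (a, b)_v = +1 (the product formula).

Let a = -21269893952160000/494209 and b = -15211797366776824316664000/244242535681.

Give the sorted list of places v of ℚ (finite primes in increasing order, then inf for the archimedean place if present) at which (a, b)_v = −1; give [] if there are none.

[23, inf]

Mod squares: a ≡ -3689, b ≡ -115. Check v ∈ {∞, 2, 3, 5, 7, 17, 19, 23, 29, 31, 37}.
v=23: a=23^2·(≡10), b=23^3·(≡4) mod 23; (10|23)=-1, (4|23)=+1; (−1)^{2·3·11}·(-1)^3·(+1)^2 = -1.
v=2: v_2(a)=8, v_2(b)=6; units ≡ 7, 5 (mod 8); ε·ε+αω+βω = 1·0+8·1+6·0 ≡ 0  ⇒  (a,b)_2 = +1.
v=17: a=17^1·(≡2), b=17^2·(≡2) mod 17; (2|17)=+1, (2|17)=+1; (−1)^{1·2·8}·(+1)^2·(+1)^1 = +1.
v=5: a=5^4·(≡1), b=5^3·(≡3) mod 5; (1|5)=+1, (3|5)=-1; (−1)^{4·3·2}·(+1)^3·(-1)^4 = +1.
v=3: a=3^4·(≡1), b=3^14·(≡2) mod 3; (1|3)=+1, (2|3)=-1; (−1)^{4·14·1}·(+1)^14·(-1)^4 = +1.
v=∞: -3689 < 0 and -115 < 0  ⇒  (a,b)_∞ = -1.
v=37: a=37^-2·(≡33), b=37^-4·(≡25) mod 37; (33|37)=+1, (25|37)=+1; (−1)^{-2·-4·18}·(+1)^-4·(+1)^-2 = +1.
v=19: a=19^-2·(≡16), b=19^-4·(≡3) mod 19; (16|19)=+1, (3|19)=-1; (−1)^{-2·-4·9}·(+1)^-4·(-1)^-2 = +1.
v=31: a=31^1·(≡25), b=31^2·(≡5) mod 31; (25|31)=+1, (5|31)=+1; (−1)^{1·2·15}·(+1)^2·(+1)^1 = +1.
v=29: a=29^2·(≡7), b=29^0·(≡16) mod 29; (7|29)=+1, (16|29)=+1; (−1)^{2·0·14}·(+1)^0·(+1)^2 = +1.
v=7: a=7^1·(≡5), b=7^6·(≡2) mod 7; (5|7)=-1, (2|7)=+1; (−1)^{1·6·3}·(-1)^6·(+1)^1 = +1.
(-3689, -115 / ℚ) ramifies at {23, ∞}: a division algebra.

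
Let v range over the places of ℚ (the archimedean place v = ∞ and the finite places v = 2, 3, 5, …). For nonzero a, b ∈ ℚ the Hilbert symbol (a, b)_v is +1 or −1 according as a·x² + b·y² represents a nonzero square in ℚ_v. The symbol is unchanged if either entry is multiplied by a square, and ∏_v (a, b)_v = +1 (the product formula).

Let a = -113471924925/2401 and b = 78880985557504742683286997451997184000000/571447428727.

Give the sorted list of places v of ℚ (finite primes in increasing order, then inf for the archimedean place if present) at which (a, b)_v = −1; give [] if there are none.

[2, 7, 19, 41, 43, 47]

Mod squares: a ≡ -4723077, b ≡ 580027. Check v ∈ {∞, 2, 3, 5, 7, 11, 13, 17, 19, 31, 41, 43, 47}.
v=43: a=43^1·(≡20), b=43^3·(≡26) mod 43; (20|43)=-1, (26|43)=-1; (−1)^{1·3·21}·(-1)^3·(-1)^1 = -1.
v=2: v_2(a)=0, v_2(b)=22; units ≡ 3, 3 (mod 8); ε·ε+αω+βω = 1·1+0·1+22·1 ≡ 1  ⇒  (a,b)_2 = -1.
v=31: a=31^2·(≡22), b=31^0·(≡13) mod 31; (22|31)=-1, (13|31)=-1; (−1)^{2·0·15}·(-1)^0·(-1)^2 = +1.
v=17: a=17^0·(≡16), b=17^-2·(≡1) mod 17; (16|17)=+1, (1|17)=+1; (−1)^{0·-2·8}·(+1)^-2·(+1)^0 = +1.
v=3: a=3^1·(≡2), b=3^8·(≡1) mod 3; (2|3)=-1, (1|3)=+1; (−1)^{1·8·1}·(-1)^8·(+1)^1 = +1.
v=7: a=7^-4·(≡5), b=7^-11·(≡2) mod 7; (5|7)=-1, (2|7)=+1; (−1)^{-4·-11·3}·(-1)^-11·(+1)^-4 = -1.
v=19: a=19^1·(≡14), b=19^4·(≡10) mod 19; (14|19)=-1, (10|19)=-1; (−1)^{1·4·9}·(-1)^4·(-1)^1 = -1.
v=∞: -4723077 < 0 and 580027 > 0  ⇒  (a,b)_∞ = +1.
v=11: a=11^0·(≡5), b=11^4·(≡7) mod 11; (5|11)=+1, (7|11)=-1; (−1)^{0·4·5}·(+1)^4·(-1)^0 = +1.
v=13: a=13^0·(≡2), b=13^2·(≡2) mod 13; (2|13)=-1, (2|13)=-1; (−1)^{0·2·6}·(-1)^2·(-1)^0 = +1.
v=41: a=41^1·(≡3), b=41^3·(≡1) mod 41; (3|41)=-1, (1|41)=+1; (−1)^{1·3·20}·(-1)^3·(+1)^1 = -1.
v=5: a=5^2·(≡3), b=5^6·(≡3) mod 5; (3|5)=-1, (3|5)=-1; (−1)^{2·6·2}·(-1)^6·(-1)^2 = +1.
v=47: a=47^1·(≡37), b=47^3·(≡7) mod 47; (37|47)=+1, (7|47)=+1; (−1)^{1·3·23}·(+1)^3·(+1)^1 = -1.
|Ram(-4723077, 580027)| = 6, even; anisotropic at {2, 7, 19, 41, 43, 47}.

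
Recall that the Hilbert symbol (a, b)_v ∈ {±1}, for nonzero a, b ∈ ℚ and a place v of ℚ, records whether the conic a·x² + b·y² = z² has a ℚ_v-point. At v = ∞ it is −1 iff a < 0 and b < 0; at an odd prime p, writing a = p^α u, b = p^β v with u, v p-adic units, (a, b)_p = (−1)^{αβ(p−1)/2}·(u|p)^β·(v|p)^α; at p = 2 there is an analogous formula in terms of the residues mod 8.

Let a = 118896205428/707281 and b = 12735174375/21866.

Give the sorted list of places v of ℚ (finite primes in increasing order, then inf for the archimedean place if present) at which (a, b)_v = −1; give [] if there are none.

(a, b) ≡ (13, 6006) mod (ℚ^×)²; places V = {2, 3, 5, 7, 11, 13, 23, 29, ∞}.
(a,b)_2: α=2, β=-1; u≡5, v≡3 (mod 8); ε(u)ε(v)=0·1, αω(v)=2·1, βω(u)=-1·1; sum ≡ 1  ⇒  -1.
(a,b)_5: α=0, u≡3; β=4, v≡4 (mod 5); (3|5)=-1, (4|5)=+1; sign (−1)^0·-1^4·+1^0 = +1.
(a,b)_11: α=2, u≡7; β=3, v≡8 (mod 11); (7|11)=-1, (8|11)=-1; sign (−1)^0·-1^3·-1^2 = -1.
(a,b)_23: α=2, u≡9; β=0, v≡1 (mod 23); (9|23)=+1, (1|23)=+1; sign (−1)^0·+1^0·+1^2 = +1.
(a,b)_7: α=2, u≡3; β=1, v≡4 (mod 7); (3|7)=-1, (4|7)=+1; sign (−1)^0·-1^1·+1^2 = -1.
(a,b)_13: α=1, u≡12; β=-1, v≡8 (mod 13); (12|13)=+1, (8|13)=-1; sign (−1)^0·+1^-1·-1^1 = -1.
(a,b)_29: α=-4, u≡20; β=-2, v≡10 (mod 29); (20|29)=+1, (10|29)=-1; sign (−1)^0·+1^-2·-1^-4 = +1.
(a,b)_∞: sgn(13)=+, sgn(6006)=+, so +1.
(a,b)_3: α=6, u≡1; β=7, v≡1 (mod 3); (1|3)=+1, (1|3)=+1; sign (−1)^0·+1^7·+1^6 = +1.
|Ram(13, 6006)| = 4, even; anisotropic at {2, 7, 11, 13}.

[2, 7, 11, 13]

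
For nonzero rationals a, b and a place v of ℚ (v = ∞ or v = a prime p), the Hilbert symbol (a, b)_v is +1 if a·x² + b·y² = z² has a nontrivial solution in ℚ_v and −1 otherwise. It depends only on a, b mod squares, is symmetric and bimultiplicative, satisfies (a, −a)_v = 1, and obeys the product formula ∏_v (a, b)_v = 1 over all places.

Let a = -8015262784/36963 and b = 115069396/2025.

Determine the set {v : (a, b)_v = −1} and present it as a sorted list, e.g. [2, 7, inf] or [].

Mod squares: a ≡ -3, b ≡ 589. Check v ∈ {∞, 2, 3, 5, 13, 17, 19, 31, 37}.
v=19: a=19^4·(≡7), b=19^1·(≡10) mod 19; (7|19)=+1, (10|19)=-1; (−1)^{4·1·9}·(+1)^1·(-1)^4 = +1.
v=5: a=5^0·(≡2), b=5^-2·(≡1) mod 5; (2|5)=-1, (1|5)=+1; (−1)^{0·-2·2}·(-1)^-2·(+1)^0 = +1.
v=2: v_2(a)=6, v_2(b)=2; units ≡ 5, 5 (mod 8); ε·ε+αω+βω = 0·0+6·1+2·1 ≡ 0  ⇒  (a,b)_2 = +1.
v=3: a=3^-3·(≡2), b=3^-4·(≡1) mod 3; (2|3)=-1, (1|3)=+1; (−1)^{-3·-4·1}·(-1)^-4·(+1)^-3 = +1.
v=17: a=17^0·(≡3), b=17^2·(≡12) mod 17; (3|17)=-1, (12|17)=-1; (−1)^{0·2·8}·(-1)^2·(-1)^0 = +1.
v=37: a=37^-2·(≡7), b=37^0·(≡16) mod 37; (7|37)=+1, (16|37)=+1; (−1)^{-2·0·18}·(+1)^0·(+1)^-2 = +1.
v=13: a=13^0·(≡1), b=13^2·(≡10) mod 13; (1|13)=+1, (10|13)=+1; (−1)^{0·2·6}·(+1)^2·(+1)^0 = +1.
v=31: a=31^2·(≡9), b=31^1·(≡10) mod 31; (9|31)=+1, (10|31)=+1; (−1)^{2·1·15}·(+1)^1·(+1)^2 = +1.
v=∞: -3 < 0 and 589 > 0  ⇒  (a,b)_∞ = +1.
Every local symbol is +1, so the conic -3·x² + 589·y² = z² has ℚ_v-points for all v and hence a ℚ-point; (a, b / ℚ) ≅ M_2(ℚ).

[]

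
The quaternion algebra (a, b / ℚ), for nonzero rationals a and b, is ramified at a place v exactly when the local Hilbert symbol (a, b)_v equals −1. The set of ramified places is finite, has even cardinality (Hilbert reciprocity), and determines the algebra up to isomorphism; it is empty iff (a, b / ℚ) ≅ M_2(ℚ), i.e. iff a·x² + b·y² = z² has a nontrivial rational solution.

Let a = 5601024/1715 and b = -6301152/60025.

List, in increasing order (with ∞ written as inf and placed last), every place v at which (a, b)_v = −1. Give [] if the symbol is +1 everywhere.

(a, b) ≡ (85085, -4862) mod (ℚ^×)²; places V = {2, 3, 5, 7, 11, 13, 17, ∞}.
(a,b)_17: α=1, u≡11; β=1, v≡11 (mod 17); (11|17)=-1, (11|17)=-1; sign (−1)^0·-1^1·-1^1 = +1.
(a,b)_∞: sgn(85085)=+, sgn(-4862)=−, so +1.
(a,b)_3: α=2, u≡2; β=4, v≡1 (mod 3); (2|3)=-1, (1|3)=+1; sign (−1)^0·-1^4·+1^2 = +1.
(a,b)_5: α=-1, u≡3; β=-2, v≡3 (mod 5); (3|5)=-1, (3|5)=-1; sign (−1)^0·-1^-2·-1^-1 = -1.
(a,b)_13: α=1, u≡11; β=1, v≡10 (mod 13); (11|13)=-1, (10|13)=+1; sign (−1)^0·-1^1·+1^1 = -1.
(a,b)_11: α=1, u≡6; β=1, v≡9 (mod 11); (6|11)=-1, (9|11)=+1; sign (−1)^1·-1^1·+1^1 = +1.
(a,b)_7: α=-3, u≡6; β=-4, v≡6 (mod 7); (6|7)=-1, (6|7)=-1; sign (−1)^0·-1^-4·-1^-3 = -1.
(a,b)_2: α=8, β=5; u≡5, v≡1 (mod 8); ε(u)ε(v)=0·0, αω(v)=8·0, βω(u)=5·1; sum ≡ 1  ⇒  -1.
(85085, -4862 / ℚ) ramifies at {2, 5, 7, 13}: a division algebra.

[2, 5, 7, 13]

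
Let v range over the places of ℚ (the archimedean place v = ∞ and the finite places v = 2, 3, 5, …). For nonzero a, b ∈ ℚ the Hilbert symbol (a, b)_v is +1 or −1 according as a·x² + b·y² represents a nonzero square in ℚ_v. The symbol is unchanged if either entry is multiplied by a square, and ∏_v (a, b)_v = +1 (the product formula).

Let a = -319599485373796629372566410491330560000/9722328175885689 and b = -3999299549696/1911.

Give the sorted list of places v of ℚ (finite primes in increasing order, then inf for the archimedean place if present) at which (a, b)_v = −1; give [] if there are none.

Mod squares: a ≡ -16514021, b ≡ -329512326. Check v ∈ {∞, 2, 3, 5, 7, 11, 13, 17, 19, 29, 41, 43}.
v=7: a=7^-8·(≡4), b=7^-2·(≡1) mod 7; (4|7)=+1, (1|7)=+1; (−1)^{-8·-2·3}·(+1)^-2·(+1)^-8 = +1.
v=5: a=5^4·(≡1), b=5^0·(≡4) mod 5; (1|5)=+1, (4|5)=+1; (−1)^{4·0·2}·(+1)^0·(+1)^4 = +1.
v=29: a=29^3·(≡28), b=29^1·(≡24) mod 29; (28|29)=+1, (24|29)=+1; (−1)^{3·1·14}·(+1)^1·(+1)^3 = +1.
v=11: a=11^4·(≡5), b=11^1·(≡8) mod 11; (5|11)=+1, (8|11)=-1; (−1)^{4·1·5}·(+1)^1·(-1)^4 = +1.
v=17: a=17^3·(≡15), b=17^1·(≡4) mod 17; (15|17)=+1, (4|17)=+1; (−1)^{3·1·8}·(+1)^1·(+1)^3 = +1.
v=2: v_2(a)=22, v_2(b)=9; units ≡ 3, 5 (mod 8); ε·ε+αω+βω = 1·0+22·1+9·1 ≡ 1  ⇒  (a,b)_2 = -1.
v=∞: -16514021 < 0 and -329512326 < 0  ⇒  (a,b)_∞ = -1.
v=3: a=3^-10·(≡1), b=3^-1·(≡1) mod 3; (1|3)=+1, (1|3)=+1; (−1)^{-10·-1·1}·(+1)^-1·(+1)^-10 = +1.
v=19: a=19^3·(≡2), b=19^1·(≡1) mod 19; (2|19)=-1, (1|19)=+1; (−1)^{3·1·9}·(-1)^1·(+1)^3 = +1.
v=13: a=13^-4·(≡10), b=13^-1·(≡1) mod 13; (10|13)=+1, (1|13)=+1; (−1)^{-4·-1·6}·(+1)^-1·(+1)^-4 = +1.
v=41: a=41^3·(≡30), b=41^1·(≡20) mod 41; (30|41)=-1, (20|41)=+1; (−1)^{3·1·20}·(-1)^1·(+1)^3 = -1.
v=43: a=43^5·(≡22), b=43^2·(≡3) mod 43; (22|43)=-1, (3|43)=-1; (−1)^{5·2·21}·(-1)^2·(-1)^5 = -1.
(-16514021, -329512326 / ℚ) ramifies at {2, 41, 43, ∞}: a division algebra.

[2, 41, 43, inf]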